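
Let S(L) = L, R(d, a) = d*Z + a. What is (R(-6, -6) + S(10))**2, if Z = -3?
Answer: 484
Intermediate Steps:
R(d, a) = a - 3*d (R(d, a) = d*(-3) + a = -3*d + a = a - 3*d)
(R(-6, -6) + S(10))**2 = ((-6 - 3*(-6)) + 10)**2 = ((-6 + 18) + 10)**2 = (12 + 10)**2 = 22**2 = 484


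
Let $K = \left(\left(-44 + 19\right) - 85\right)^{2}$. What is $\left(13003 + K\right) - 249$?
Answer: $24854$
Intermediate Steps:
$K = 12100$ ($K = \left(-25 - 85\right)^{2} = \left(-110\right)^{2} = 12100$)
$\left(13003 + K\right) - 249 = \left(13003 + 12100\right) - 249 = 25103 - 249 = 24854$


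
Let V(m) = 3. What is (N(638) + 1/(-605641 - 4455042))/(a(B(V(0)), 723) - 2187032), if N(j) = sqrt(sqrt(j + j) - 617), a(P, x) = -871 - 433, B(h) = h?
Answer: 1/11074474793488 - sqrt(-617 + 2*sqrt(319))/2188336 ≈ 9.0298e-14 - 1.1017e-5*I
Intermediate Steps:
a(P, x) = -1304
N(j) = sqrt(-617 + sqrt(2)*sqrt(j)) (N(j) = sqrt(sqrt(2*j) - 617) = sqrt(sqrt(2)*sqrt(j) - 617) = sqrt(-617 + sqrt(2)*sqrt(j)))
(N(638) + 1/(-605641 - 4455042))/(a(B(V(0)), 723) - 2187032) = (sqrt(-617 + sqrt(2)*sqrt(638)) + 1/(-605641 - 4455042))/(-1304 - 2187032) = (sqrt(-617 + 2*sqrt(319)) + 1/(-5060683))/(-2188336) = (sqrt(-617 + 2*sqrt(319)) - 1/5060683)*(-1/2188336) = (-1/5060683 + sqrt(-617 + 2*sqrt(319)))*(-1/2188336) = 1/11074474793488 - sqrt(-617 + 2*sqrt(319))/2188336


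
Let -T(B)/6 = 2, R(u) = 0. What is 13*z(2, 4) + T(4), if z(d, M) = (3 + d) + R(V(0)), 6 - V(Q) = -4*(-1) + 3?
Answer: 53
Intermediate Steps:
V(Q) = -1 (V(Q) = 6 - (-4*(-1) + 3) = 6 - (4 + 3) = 6 - 1*7 = 6 - 7 = -1)
T(B) = -12 (T(B) = -6*2 = -12)
z(d, M) = 3 + d (z(d, M) = (3 + d) + 0 = 3 + d)
13*z(2, 4) + T(4) = 13*(3 + 2) - 12 = 13*5 - 12 = 65 - 12 = 53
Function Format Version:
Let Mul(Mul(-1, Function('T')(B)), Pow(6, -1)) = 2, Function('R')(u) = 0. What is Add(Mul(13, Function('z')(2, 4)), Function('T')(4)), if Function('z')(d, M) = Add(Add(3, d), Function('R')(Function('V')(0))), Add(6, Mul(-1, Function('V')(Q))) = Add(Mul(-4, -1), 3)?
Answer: 53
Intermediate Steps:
Function('V')(Q) = -1 (Function('V')(Q) = Add(6, Mul(-1, Add(Mul(-4, -1), 3))) = Add(6, Mul(-1, Add(4, 3))) = Add(6, Mul(-1, 7)) = Add(6, -7) = -1)
Function('T')(B) = -12 (Function('T')(B) = Mul(-6, 2) = -12)
Function('z')(d, M) = Add(3, d) (Function('z')(d, M) = Add(Add(3, d), 0) = Add(3, d))
Add(Mul(13, Function('z')(2, 4)), Function('T')(4)) = Add(Mul(13, Add(3, 2)), -12) = Add(Mul(13, 5), -12) = Add(65, -12) = 53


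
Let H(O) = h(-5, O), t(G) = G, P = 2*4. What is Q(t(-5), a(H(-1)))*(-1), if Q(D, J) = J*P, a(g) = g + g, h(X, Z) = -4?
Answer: 64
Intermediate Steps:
P = 8
H(O) = -4
a(g) = 2*g
Q(D, J) = 8*J (Q(D, J) = J*8 = 8*J)
Q(t(-5), a(H(-1)))*(-1) = (8*(2*(-4)))*(-1) = (8*(-8))*(-1) = -64*(-1) = 64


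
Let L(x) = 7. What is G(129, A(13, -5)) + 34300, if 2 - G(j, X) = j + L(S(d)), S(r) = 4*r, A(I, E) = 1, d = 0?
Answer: 34166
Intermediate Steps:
G(j, X) = -5 - j (G(j, X) = 2 - (j + 7) = 2 - (7 + j) = 2 + (-7 - j) = -5 - j)
G(129, A(13, -5)) + 34300 = (-5 - 1*129) + 34300 = (-5 - 129) + 34300 = -134 + 34300 = 34166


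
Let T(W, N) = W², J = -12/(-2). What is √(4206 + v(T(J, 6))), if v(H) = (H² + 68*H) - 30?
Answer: 12*√55 ≈ 88.994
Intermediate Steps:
J = 6 (J = -12*(-1)/2 = -2*(-3) = 6)
v(H) = -30 + H² + 68*H
√(4206 + v(T(J, 6))) = √(4206 + (-30 + (6²)² + 68*6²)) = √(4206 + (-30 + 36² + 68*36)) = √(4206 + (-30 + 1296 + 2448)) = √(4206 + 3714) = √7920 = 12*√55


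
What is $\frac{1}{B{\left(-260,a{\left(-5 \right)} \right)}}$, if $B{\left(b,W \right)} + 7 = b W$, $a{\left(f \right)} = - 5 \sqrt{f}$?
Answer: $- \frac{7}{8450049} - \frac{1300 i \sqrt{5}}{8450049} \approx -8.284 \cdot 10^{-7} - 0.00034401 i$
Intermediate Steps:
$B{\left(b,W \right)} = -7 + W b$ ($B{\left(b,W \right)} = -7 + b W = -7 + W b$)
$\frac{1}{B{\left(-260,a{\left(-5 \right)} \right)}} = \frac{1}{-7 + - 5 \sqrt{-5} \left(-260\right)} = \frac{1}{-7 + - 5 i \sqrt{5} \left(-260\right)} = \frac{1}{-7 + 1300 i \sqrt{5}}$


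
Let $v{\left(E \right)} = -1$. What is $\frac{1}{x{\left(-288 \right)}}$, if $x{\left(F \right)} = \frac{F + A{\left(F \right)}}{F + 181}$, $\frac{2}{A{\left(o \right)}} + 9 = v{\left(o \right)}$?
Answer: $\frac{535}{1441} \approx 0.37127$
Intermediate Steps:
$A{\left(o \right)} = - \frac{1}{5}$ ($A{\left(o \right)} = \frac{2}{-9 - 1} = \frac{2}{-10} = 2 \left(- \frac{1}{10}\right) = - \frac{1}{5}$)
$x{\left(F \right)} = \frac{- \frac{1}{5} + F}{181 + F}$ ($x{\left(F \right)} = \frac{F - \frac{1}{5}}{F + 181} = \frac{- \frac{1}{5} + F}{181 + F}$)
$\frac{1}{x{\left(-288 \right)}} = \frac{1}{\frac{1}{181 - 288} \left(- \frac{1}{5} - 288\right)} = \frac{1}{\frac{1}{-107} \left(- \frac{1441}{5}\right)} = \frac{1}{\left(- \frac{1}{107}\right) \left(- \frac{1441}{5}\right)} = \frac{1}{\frac{1441}{535}} = \frac{535}{1441}$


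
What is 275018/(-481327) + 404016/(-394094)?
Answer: -151423376462/94844041369 ≈ -1.5966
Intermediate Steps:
275018/(-481327) + 404016/(-394094) = 275018*(-1/481327) + 404016*(-1/394094) = -275018/481327 - 202008/197047 = -151423376462/94844041369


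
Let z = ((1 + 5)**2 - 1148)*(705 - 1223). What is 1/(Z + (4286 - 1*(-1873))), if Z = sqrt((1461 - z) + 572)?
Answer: 6159/38507264 - I*sqrt(573983)/38507264 ≈ 0.00015994 - 1.9675e-5*I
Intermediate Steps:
z = 576016 (z = (6**2 - 1148)*(-518) = (36 - 1148)*(-518) = -1112*(-518) = 576016)
Z = I*sqrt(573983) (Z = sqrt((1461 - 1*576016) + 572) = sqrt((1461 - 576016) + 572) = sqrt(-574555 + 572) = sqrt(-573983) = I*sqrt(573983) ≈ 757.62*I)
1/(Z + (4286 - 1*(-1873))) = 1/(I*sqrt(573983) + (4286 - 1*(-1873))) = 1/(I*sqrt(573983) + (4286 + 1873)) = 1/(I*sqrt(573983) + 6159) = 1/(6159 + I*sqrt(573983))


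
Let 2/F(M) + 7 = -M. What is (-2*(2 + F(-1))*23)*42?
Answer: -3220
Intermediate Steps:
F(M) = 2/(-7 - M)
(-2*(2 + F(-1))*23)*42 = (-2*(2 - 2/(7 - 1))*23)*42 = (-2*(2 - 2/6)*23)*42 = (-2*(2 - 2*⅙)*23)*42 = (-2*(2 - ⅓)*23)*42 = (-2*5/3*23)*42 = -10/3*23*42 = -230/3*42 = -3220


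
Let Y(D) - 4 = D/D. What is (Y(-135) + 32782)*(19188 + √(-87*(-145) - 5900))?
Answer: 629116956 + 32787*√6715 ≈ 6.3180e+8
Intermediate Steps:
Y(D) = 5 (Y(D) = 4 + D/D = 4 + 1 = 5)
(Y(-135) + 32782)*(19188 + √(-87*(-145) - 5900)) = (5 + 32782)*(19188 + √(-87*(-145) - 5900)) = 32787*(19188 + √(12615 - 5900)) = 32787*(19188 + √6715) = 629116956 + 32787*√6715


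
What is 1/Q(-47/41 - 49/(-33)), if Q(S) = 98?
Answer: 1/98 ≈ 0.010204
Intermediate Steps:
1/Q(-47/41 - 49/(-33)) = 1/98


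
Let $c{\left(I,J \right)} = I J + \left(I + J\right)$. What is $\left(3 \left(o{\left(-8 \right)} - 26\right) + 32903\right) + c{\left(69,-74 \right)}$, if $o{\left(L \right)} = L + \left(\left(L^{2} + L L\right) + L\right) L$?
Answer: $24810$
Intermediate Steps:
$c{\left(I,J \right)} = I + J + I J$
$o{\left(L \right)} = L + L \left(L + 2 L^{2}\right)$ ($o{\left(L \right)} = L + \left(\left(L^{2} + L^{2}\right) + L\right) L = L + \left(2 L^{2} + L\right) L = L + \left(L + 2 L^{2}\right) L = L + L \left(L + 2 L^{2}\right)$)
$\left(3 \left(o{\left(-8 \right)} - 26\right) + 32903\right) + c{\left(69,-74 \right)} = \left(3 \left(- 8 \left(1 - 8 + 2 \left(-8\right)^{2}\right) - 26\right) + 32903\right) + \left(69 - 74 + 69 \left(-74\right)\right) = \left(3 \left(- 8 \left(1 - 8 + 2 \cdot 64\right) - 26\right) + 32903\right) - 5111 = \left(3 \left(- 8 \left(1 - 8 + 128\right) - 26\right) + 32903\right) - 5111 = \left(3 \left(\left(-8\right) 121 - 26\right) + 32903\right) - 5111 = \left(3 \left(-968 - 26\right) + 32903\right) - 5111 = \left(3 \left(-994\right) + 32903\right) - 5111 = \left(-2982 + 32903\right) - 5111 = 29921 - 5111 = 24810$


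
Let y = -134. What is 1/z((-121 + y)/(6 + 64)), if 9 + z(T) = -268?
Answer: -1/277 ≈ -0.0036101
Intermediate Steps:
z(T) = -277 (z(T) = -9 - 268 = -277)
1/z((-121 + y)/(6 + 64)) = 1/(-277) = -1/277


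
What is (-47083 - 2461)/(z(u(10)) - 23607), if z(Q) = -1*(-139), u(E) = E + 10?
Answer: 12386/5867 ≈ 2.1111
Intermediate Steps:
u(E) = 10 + E
z(Q) = 139
(-47083 - 2461)/(z(u(10)) - 23607) = (-47083 - 2461)/(139 - 23607) = -49544/(-23468) = -49544*(-1/23468) = 12386/5867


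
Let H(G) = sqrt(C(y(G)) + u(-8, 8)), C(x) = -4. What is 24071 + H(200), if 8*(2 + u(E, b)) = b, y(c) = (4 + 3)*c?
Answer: 24071 + I*sqrt(5) ≈ 24071.0 + 2.2361*I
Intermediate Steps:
y(c) = 7*c
u(E, b) = -2 + b/8
H(G) = I*sqrt(5) (H(G) = sqrt(-4 + (-2 + (1/8)*8)) = sqrt(-4 + (-2 + 1)) = sqrt(-4 - 1) = sqrt(-5) = I*sqrt(5))
24071 + H(200) = 24071 + I*sqrt(5)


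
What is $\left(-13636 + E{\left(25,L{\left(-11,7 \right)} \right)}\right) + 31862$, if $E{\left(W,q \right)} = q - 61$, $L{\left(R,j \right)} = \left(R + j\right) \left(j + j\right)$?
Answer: $18109$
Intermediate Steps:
$L{\left(R,j \right)} = 2 j \left(R + j\right)$ ($L{\left(R,j \right)} = \left(R + j\right) 2 j = 2 j \left(R + j\right)$)
$E{\left(W,q \right)} = -61 + q$ ($E{\left(W,q \right)} = q - 61 = -61 + q$)
$\left(-13636 + E{\left(25,L{\left(-11,7 \right)} \right)}\right) + 31862 = \left(-13636 - \left(61 - 14 \left(-11 + 7\right)\right)\right) + 31862 = \left(-13636 - \left(61 - -56\right)\right) + 31862 = \left(-13636 - 117\right) + 31862 = -13753 + 31862 = 18109$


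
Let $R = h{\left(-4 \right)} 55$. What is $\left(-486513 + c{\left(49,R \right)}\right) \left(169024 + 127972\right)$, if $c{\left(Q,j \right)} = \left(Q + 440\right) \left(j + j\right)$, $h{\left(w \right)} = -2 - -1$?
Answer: $-160467829788$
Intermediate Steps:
$h{\left(w \right)} = -1$ ($h{\left(w \right)} = -2 + 1 = -1$)
$R = -55$ ($R = \left(-1\right) 55 = -55$)
$c{\left(Q,j \right)} = 2 j \left(440 + Q\right)$ ($c{\left(Q,j \right)} = \left(440 + Q\right) 2 j = 2 j \left(440 + Q\right)$)
$\left(-486513 + c{\left(49,R \right)}\right) \left(169024 + 127972\right) = \left(-486513 + 2 \left(-55\right) \left(440 + 49\right)\right) \left(169024 + 127972\right) = \left(-486513 + 2 \left(-55\right) 489\right) 296996 = \left(-486513 - 53790\right) 296996 = \left(-540303\right) 296996 = -160467829788$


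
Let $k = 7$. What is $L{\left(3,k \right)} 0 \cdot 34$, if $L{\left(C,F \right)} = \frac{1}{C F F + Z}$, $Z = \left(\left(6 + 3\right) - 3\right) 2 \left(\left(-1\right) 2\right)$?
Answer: $0$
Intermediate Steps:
$Z = -24$ ($Z = \left(9 - 3\right) 2 \left(-2\right) = 6 \cdot 2 \left(-2\right) = 12 \left(-2\right) = -24$)
$L{\left(C,F \right)} = \frac{1}{-24 + C F^{2}}$ ($L{\left(C,F \right)} = \frac{1}{C F F - 24} = \frac{1}{C F^{2} - 24} = \frac{1}{-24 + C F^{2}}$)
$L{\left(3,k \right)} 0 \cdot 34 = \frac{1}{-24 + 3 \cdot 7^{2}} \cdot 0 \cdot 34 = \frac{1}{-24 + 3 \cdot 49} \cdot 0 \cdot 34 = \frac{1}{-24 + 147} \cdot 0 \cdot 34 = \frac{1}{123} \cdot 0 \cdot 34 = 0 \cdot 34 = 0$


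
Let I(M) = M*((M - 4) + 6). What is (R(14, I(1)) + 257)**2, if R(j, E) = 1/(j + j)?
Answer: 51796809/784 ≈ 66067.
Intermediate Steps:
I(M) = M*(2 + M) (I(M) = M*((-4 + M) + 6) = M*(2 + M))
R(j, E) = 1/(2*j)
(R(14, I(1)) + 257)**2 = ((1/2)/14 + 257)**2 = ((1/2)*(1/14) + 257)**2 = (1/28 + 257)**2 = (7197/28)**2 = 51796809/784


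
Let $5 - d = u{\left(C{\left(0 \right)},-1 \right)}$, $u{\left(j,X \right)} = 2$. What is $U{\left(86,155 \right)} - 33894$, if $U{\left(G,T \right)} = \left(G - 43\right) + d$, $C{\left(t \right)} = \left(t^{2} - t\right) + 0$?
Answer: $-33848$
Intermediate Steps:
$C{\left(t \right)} = t^{2} - t$
$d = 3$ ($d = 5 - 2 = 3$)
$U{\left(G,T \right)} = -40 + G$ ($U{\left(G,T \right)} = \left(G - 43\right) + 3 = \left(-43 + G\right) + 3 = -40 + G$)
$U{\left(86,155 \right)} - 33894 = \left(-40 + 86\right) - 33894 = 46 - 33894 = -33848$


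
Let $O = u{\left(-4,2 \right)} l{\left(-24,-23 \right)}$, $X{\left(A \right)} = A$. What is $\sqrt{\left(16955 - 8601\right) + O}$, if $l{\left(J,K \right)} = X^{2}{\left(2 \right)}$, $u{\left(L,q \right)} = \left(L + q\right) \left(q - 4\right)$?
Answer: $3 \sqrt{930} \approx 91.488$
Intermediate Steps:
$u{\left(L,q \right)} = \left(-4 + q\right) \left(L + q\right)$ ($u{\left(L,q \right)} = \left(L + q\right) \left(-4 + q\right) = \left(-4 + q\right) \left(L + q\right)$)
$l{\left(J,K \right)} = 4$ ($l{\left(J,K \right)} = 2^{2} = 4$)
$O = 16$ ($O = \left(2^{2} - -16 - 8 - 8\right) 4 = \left(4 + 16 - 8 - 8\right) 4 = 4 \cdot 4 = 16$)
$\sqrt{\left(16955 - 8601\right) + O} = \sqrt{\left(16955 - 8601\right) + 16} = \sqrt{8354 + 16} = \sqrt{8370} = 3 \sqrt{930}$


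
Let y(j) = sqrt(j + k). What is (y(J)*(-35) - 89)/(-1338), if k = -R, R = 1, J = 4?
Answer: 89/1338 + 35*sqrt(3)/1338 ≈ 0.11182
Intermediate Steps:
k = -1 (k = -1*1 = -1)
y(j) = sqrt(-1 + j) (y(j) = sqrt(j - 1) = sqrt(-1 + j))
(y(J)*(-35) - 89)/(-1338) = (sqrt(-1 + 4)*(-35) - 89)/(-1338) = (sqrt(3)*(-35) - 89)*(-1/1338) = (-35*sqrt(3) - 89)*(-1/1338) = (-89 - 35*sqrt(3))*(-1/1338) = 89/1338 + 35*sqrt(3)/1338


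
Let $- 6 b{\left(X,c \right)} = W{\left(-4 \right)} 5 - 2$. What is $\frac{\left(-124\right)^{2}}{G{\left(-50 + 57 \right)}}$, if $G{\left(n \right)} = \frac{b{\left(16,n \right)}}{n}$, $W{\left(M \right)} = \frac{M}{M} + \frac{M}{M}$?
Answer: $-80724$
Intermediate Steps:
$W{\left(M \right)} = 2$ ($W{\left(M \right)} = 1 + 1 = 2$)
$b{\left(X,c \right)} = - \frac{4}{3}$ ($b{\left(X,c \right)} = - \frac{2 \cdot 5 - 2}{6} = - \frac{10 - 2}{6} = \left(- \frac{1}{6}\right) 8 = - \frac{4}{3}$)
$G{\left(n \right)} = - \frac{4}{3 n}$
$\frac{\left(-124\right)^{2}}{G{\left(-50 + 57 \right)}} = \frac{\left(-124\right)^{2}}{\left(- \frac{4}{3}\right) \frac{1}{-50 + 57}} = \frac{15376}{\left(- \frac{4}{3}\right) \frac{1}{7}} = \frac{15376}{- \frac{4}{21}} = 15376 \left(- \frac{21}{4}\right) = -80724$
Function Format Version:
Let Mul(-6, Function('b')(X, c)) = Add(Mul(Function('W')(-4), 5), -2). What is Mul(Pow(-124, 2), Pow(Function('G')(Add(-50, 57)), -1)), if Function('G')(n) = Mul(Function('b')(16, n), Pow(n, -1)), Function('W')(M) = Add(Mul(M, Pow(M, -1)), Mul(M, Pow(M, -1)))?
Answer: -80724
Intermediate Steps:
Function('W')(M) = 2 (Function('W')(M) = Add(1, 1) = 2)
Function('b')(X, c) = Rational(-4, 3) (Function('b')(X, c) = Mul(Rational(-1, 6), Add(Mul(2, 5), -2)) = Mul(Rational(-1, 6), Add(10, -2)) = Mul(Rational(-1, 6), 8) = Rational(-4, 3))
Function('G')(n) = Mul(Rational(-4, 3), Pow(n, -1))
Mul(Pow(-124, 2), Pow(Function('G')(Add(-50, 57)), -1)) = Mul(Pow(-124, 2), Pow(Mul(Rational(-4, 3), Pow(Add(-50, 57), -1)), -1)) = Mul(15376, Pow(Mul(Rational(-4, 3), Pow(7, -1)), -1)) = Mul(15376, Pow(Mul(Rational(-4, 3), Rational(1, 7)), -1)) = Mul(15376, Pow(Rational(-4, 21), -1)) = Mul(15376, Rational(-21, 4)) = -80724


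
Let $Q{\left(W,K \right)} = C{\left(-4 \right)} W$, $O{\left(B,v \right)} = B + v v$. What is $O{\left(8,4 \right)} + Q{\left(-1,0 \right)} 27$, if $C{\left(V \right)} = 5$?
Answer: $-111$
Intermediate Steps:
$O{\left(B,v \right)} = B + v^{2}$
$Q{\left(W,K \right)} = 5 W$
$O{\left(8,4 \right)} + Q{\left(-1,0 \right)} 27 = \left(8 + 4^{2}\right) + 5 \left(-1\right) 27 = \left(8 + 16\right) - 135 = 24 - 135 = -111$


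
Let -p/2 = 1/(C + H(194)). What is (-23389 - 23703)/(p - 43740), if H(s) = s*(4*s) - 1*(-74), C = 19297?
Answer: 4000818590/3716041051 ≈ 1.0766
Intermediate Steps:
H(s) = 74 + 4*s² (H(s) = 4*s² + 74 = 74 + 4*s²)
p = -2/169915 (p = -2/(19297 + (74 + 4*194²)) = -2/(19297 + (74 + 4*37636)) = -2/(19297 + (74 + 150544)) = -2/(19297 + 150618) = -2/169915 ≈ -1.1771e-5)
(-23389 - 23703)/(p - 43740) = (-23389 - 23703)/(-2/169915 - 43740) = -47092/(-7432082102/169915) = -47092*(-169915/7432082102) = 4000818590/3716041051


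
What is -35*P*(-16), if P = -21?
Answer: -11760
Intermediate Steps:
-35*P*(-16) = -35*(-21)*(-16) = 735*(-16) = -11760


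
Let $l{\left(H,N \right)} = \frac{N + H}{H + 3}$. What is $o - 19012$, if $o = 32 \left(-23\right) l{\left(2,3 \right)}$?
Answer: $-19748$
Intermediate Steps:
$l{\left(H,N \right)} = \frac{H + N}{3 + H}$
$o = -736$ ($o = 32 \left(-23\right) \frac{2 + 3}{3 + 2} = - 736 \cdot \frac{1}{5} \cdot 5 = \left(-736\right) 1 = -736$)
$o - 19012 = -736 - 19012 = -19748$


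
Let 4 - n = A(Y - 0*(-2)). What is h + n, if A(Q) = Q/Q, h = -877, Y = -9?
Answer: -874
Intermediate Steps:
A(Q) = 1
n = 3 (n = 4 - 1*1 = 4 - 1 = 3)
h + n = -877 + 3 = -874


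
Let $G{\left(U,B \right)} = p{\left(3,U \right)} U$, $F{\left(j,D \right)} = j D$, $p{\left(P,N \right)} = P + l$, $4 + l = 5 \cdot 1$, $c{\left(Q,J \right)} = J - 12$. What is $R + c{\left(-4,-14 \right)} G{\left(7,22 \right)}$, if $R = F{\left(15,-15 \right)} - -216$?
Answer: $-737$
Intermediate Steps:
$c{\left(Q,J \right)} = -12 + J$
$l = 1$ ($l = -4 + 5 \cdot 1 = -4 + 5 = 1$)
$p{\left(P,N \right)} = 1 + P$ ($p{\left(P,N \right)} = P + 1 = 1 + P$)
$F{\left(j,D \right)} = D j$
$G{\left(U,B \right)} = 4 U$ ($G{\left(U,B \right)} = \left(1 + 3\right) U = 4 U$)
$R = -9$ ($R = \left(-15\right) 15 - -216 = -225 + 216 = -9$)
$R + c{\left(-4,-14 \right)} G{\left(7,22 \right)} = -9 + \left(-12 - 14\right) 4 \cdot 7 = -9 - 728 = -737$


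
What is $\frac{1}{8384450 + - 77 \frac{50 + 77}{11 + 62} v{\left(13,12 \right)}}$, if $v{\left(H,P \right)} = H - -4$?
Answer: $\frac{73}{611898607} \approx 1.193 \cdot 10^{-7}$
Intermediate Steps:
$v{\left(H,P \right)} = 4 + H$ ($v{\left(H,P \right)} = H + 4 = 4 + H$)
$\frac{1}{8384450 + - 77 \frac{50 + 77}{11 + 62} v{\left(13,12 \right)}} = \frac{1}{8384450 + - 77 \frac{50 + 77}{11 + 62} \left(4 + 13\right)} = \frac{1}{8384450 + - 77 \cdot \frac{127}{73} \cdot 17} = \frac{1}{8384450 + - 77 \cdot 127 \cdot \frac{1}{73} \cdot 17} = \frac{1}{8384450 + \left(-77\right) \frac{127}{73} \cdot 17} = \frac{1}{8384450 - \frac{166243}{73}} = \frac{1}{\frac{611898607}{73}} = \frac{73}{611898607}$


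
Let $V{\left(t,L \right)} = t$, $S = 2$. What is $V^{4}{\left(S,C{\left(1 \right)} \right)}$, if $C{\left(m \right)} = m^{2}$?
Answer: $16$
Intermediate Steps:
$V^{4}{\left(S,C{\left(1 \right)} \right)} = 2^{4} = 16$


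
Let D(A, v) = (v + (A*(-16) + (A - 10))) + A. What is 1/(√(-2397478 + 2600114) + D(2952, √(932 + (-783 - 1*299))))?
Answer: 1/(-41338 + 2*√50659 + 5*I*√6) ≈ -2.4457e-5 - 7.33e-9*I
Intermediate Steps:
D(A, v) = -10 + v - 14*A (D(A, v) = (v + (-16*A + (-10 + A))) + A = (v + (-10 - 15*A)) + A = (-10 + v - 15*A) + A = -10 + v - 14*A)
1/(√(-2397478 + 2600114) + D(2952, √(932 + (-783 - 1*299)))) = 1/(√(-2397478 + 2600114) + (-10 + √(932 + (-783 - 1*299)) - 14*2952)) = 1/(√202636 + (-10 + √(932 + (-783 - 299)) - 41328)) = 1/(2*√50659 + (-10 + √(932 - 1082) - 41328)) = 1/(2*√50659 + (-10 + √(-150) - 41328)) = 1/(2*√50659 + (-10 + 5*I*√6 - 41328)) = 1/(2*√50659 + (-41338 + 5*I*√6)) = 1/(-41338 + 2*√50659 + 5*I*√6)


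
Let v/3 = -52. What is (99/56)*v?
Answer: -3861/14 ≈ -275.79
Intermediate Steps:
v = -156 (v = 3*(-52) = -156)
(99/56)*v = (99/56)*(-156) = -3861/14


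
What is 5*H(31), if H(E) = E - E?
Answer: 0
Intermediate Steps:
H(E) = 0
5*H(31) = 5*0 = 0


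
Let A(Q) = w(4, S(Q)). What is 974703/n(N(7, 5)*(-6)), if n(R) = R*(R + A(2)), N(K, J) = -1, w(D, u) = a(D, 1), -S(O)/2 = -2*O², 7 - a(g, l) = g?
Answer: 324901/18 ≈ 18050.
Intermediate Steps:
a(g, l) = 7 - g
S(O) = 4*O² (S(O) = -(-4)*O² = 4*O²)
w(D, u) = 7 - D
A(Q) = 3 (A(Q) = 7 - 1*4 = 7 - 4 = 3)
n(R) = R*(3 + R) (n(R) = R*(R + 3) = R*(3 + R))
974703/n(N(7, 5)*(-6)) = 974703/(((-1*(-6))*(3 - 1*(-6)))) = 974703/((6*(3 + 6))) = 974703/((6*9)) = 974703/54 = 974703*(1/54) = 324901/18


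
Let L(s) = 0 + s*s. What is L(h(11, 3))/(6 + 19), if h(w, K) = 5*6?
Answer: 36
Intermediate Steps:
h(w, K) = 30
L(s) = s² (L(s) = 0 + s² = s²)
L(h(11, 3))/(6 + 19) = 30²/(6 + 19) = 900/25 = 900*(1/25) = 36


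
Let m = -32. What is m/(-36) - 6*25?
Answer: -1342/9 ≈ -149.11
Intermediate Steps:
m/(-36) - 6*25 = -32/(-36) - 6*25 = -32*(-1/36) - 150 = 8/9 - 150 = -1342/9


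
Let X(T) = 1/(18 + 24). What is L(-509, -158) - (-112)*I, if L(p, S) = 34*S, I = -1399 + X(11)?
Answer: -486172/3 ≈ -1.6206e+5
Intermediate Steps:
X(T) = 1/42
I = -58757/42 (I = -1399 + 1/42 = -58757/42 ≈ -1399.0)
L(-509, -158) - (-112)*I = 34*(-158) - (-112)*(-58757)/42 = -5372 - 1*470056/3 = -5372 - 470056/3 = -486172/3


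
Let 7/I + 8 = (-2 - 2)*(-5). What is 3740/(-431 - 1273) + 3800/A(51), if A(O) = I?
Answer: 19419055/2982 ≈ 6512.1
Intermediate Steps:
I = 7/12 (I = 7/(-8 + (-2 - 2)*(-5)) = 7/(-8 - 4*(-5)) = 7/(-8 + 20) = 7/12 ≈ 0.58333)
A(O) = 7/12
3740/(-431 - 1273) + 3800/A(51) = 3740/(-431 - 1273) + 3800/(7/12) = 3740/(-1704) + 3800*(12/7) = 3740*(-1/1704) + 45600/7 = -935/426 + 45600/7 = 19419055/2982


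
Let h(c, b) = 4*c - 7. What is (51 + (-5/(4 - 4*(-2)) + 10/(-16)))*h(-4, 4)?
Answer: -27577/24 ≈ -1149.0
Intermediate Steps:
h(c, b) = -7 + 4*c
(51 + (-5/(4 - 4*(-2)) + 10/(-16)))*h(-4, 4) = (51 + (-5/(4 - 4*(-2)) + 10/(-16)))*(-7 + 4*(-4)) = (51 + (-5/(4 + 8) + 10*(-1/16)))*(-7 - 16) = (51 + (-5/12 - 5/8))*(-23) = (51 - 25/24)*(-23) = (1199/24)*(-23) = -27577/24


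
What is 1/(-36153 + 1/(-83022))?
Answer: -83022/3001494367 ≈ -2.7660e-5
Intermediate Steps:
1/(-36153 + 1/(-83022)) = 1/(-36153 - 1/83022) = 1/(-3001494367/83022) = -83022/3001494367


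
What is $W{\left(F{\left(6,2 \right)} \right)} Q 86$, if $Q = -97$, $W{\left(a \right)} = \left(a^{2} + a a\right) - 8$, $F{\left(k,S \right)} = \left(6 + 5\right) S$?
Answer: $-8008320$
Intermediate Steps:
$F{\left(k,S \right)} = 11 S$
$W{\left(a \right)} = -8 + 2 a^{2}$ ($W{\left(a \right)} = \left(a^{2} + a^{2}\right) - 8 = 2 a^{2} - 8 = -8 + 2 a^{2}$)
$W{\left(F{\left(6,2 \right)} \right)} Q 86 = \left(-8 + 2 \left(11 \cdot 2\right)^{2}\right) \left(-97\right) 86 = \left(-8 + 2 \cdot 22^{2}\right) \left(-97\right) 86 = \left(-8 + 2 \cdot 484\right) \left(-97\right) 86 = \left(-8 + 968\right) \left(-97\right) 86 = 960 \left(-97\right) 86 = \left(-93120\right) 86 = -8008320$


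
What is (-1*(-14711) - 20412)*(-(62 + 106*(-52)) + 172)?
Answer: -32051022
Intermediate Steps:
(-1*(-14711) - 20412)*(-(62 + 106*(-52)) + 172) = (14711 - 20412)*(-(62 - 5512) + 172) = -5701*(-1*(-5450) + 172) = -5701*(5450 + 172) = -5701*5622 = -32051022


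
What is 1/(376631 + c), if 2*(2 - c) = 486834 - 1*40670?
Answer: 1/153551 ≈ 6.5125e-6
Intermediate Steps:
c = -223080 (c = 2 - (486834 - 1*40670)/2 = 2 - (486834 - 40670)/2 = 2 - 1/2*446164 = 2 - 223082 = -223080)
1/(376631 + c) = 1/(376631 - 223080) = 1/153551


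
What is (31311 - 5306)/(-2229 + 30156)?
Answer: 26005/27927 ≈ 0.93118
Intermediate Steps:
(31311 - 5306)/(-2229 + 30156) = 26005/27927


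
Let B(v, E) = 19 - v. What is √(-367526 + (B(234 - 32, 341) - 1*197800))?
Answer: 7*I*√11541 ≈ 752.0*I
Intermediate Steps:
√(-367526 + (B(234 - 32, 341) - 1*197800)) = √(-367526 + ((19 - (234 - 32)) - 1*197800)) = √(-367526 + ((19 - 1*202) - 197800)) = √(-367526 + ((19 - 202) - 197800)) = √(-367526 + (-183 - 197800)) = √(-367526 - 197983) = √(-565509) = 7*I*√11541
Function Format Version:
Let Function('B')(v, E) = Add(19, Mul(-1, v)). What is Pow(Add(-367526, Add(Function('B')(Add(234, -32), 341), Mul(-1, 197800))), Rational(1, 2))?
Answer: Mul(7, I, Pow(11541, Rational(1, 2))) ≈ Mul(752.00, I)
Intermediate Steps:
Pow(Add(-367526, Add(Function('B')(Add(234, -32), 341), Mul(-1, 197800))), Rational(1, 2)) = Pow(Add(-367526, Add(Add(19, Mul(-1, Add(234, -32))), Mul(-1, 197800))), Rational(1, 2)) = Pow(Add(-367526, Add(Add(19, Mul(-1, 202)), -197800)), Rational(1, 2)) = Pow(Add(-367526, Add(Add(19, -202), -197800)), Rational(1, 2)) = Pow(Add(-367526, Add(-183, -197800)), Rational(1, 2)) = Pow(Add(-367526, -197983), Rational(1, 2)) = Pow(-565509, Rational(1, 2)) = Mul(7, I, Pow(11541, Rational(1, 2)))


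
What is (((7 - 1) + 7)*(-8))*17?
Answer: -1768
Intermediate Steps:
(((7 - 1) + 7)*(-8))*17 = ((6 + 7)*(-8))*17 = (13*(-8))*17 = -104*17 = -1768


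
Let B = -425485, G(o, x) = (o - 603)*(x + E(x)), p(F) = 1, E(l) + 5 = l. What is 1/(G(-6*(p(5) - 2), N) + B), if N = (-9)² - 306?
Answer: -1/153850 ≈ -6.4998e-6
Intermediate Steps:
E(l) = -5 + l
N = -225 (N = 81 - 306 = -225)
G(o, x) = (-603 + o)*(-5 + 2*x) (G(o, x) = (o - 603)*(x + (-5 + x)) = (-603 + o)*(-5 + 2*x))
1/(G(-6*(p(5) - 2), N) + B) = 1/((3015 - 1206*(-225) - 6*(1 - 2)*(-225) + (-6*(1 - 2))*(-5 - 225)) - 425485) = 1/((3015 + 271350 - 6*(-1)*(-225) - 6*(-1)*(-230)) - 425485) = 1/((3015 + 271350 + 6*(-225) + 6*(-230)) - 425485) = 1/((3015 + 271350 - 1350 - 1380) - 425485) = 1/(271635 - 425485) = 1/(-153850) = -1/153850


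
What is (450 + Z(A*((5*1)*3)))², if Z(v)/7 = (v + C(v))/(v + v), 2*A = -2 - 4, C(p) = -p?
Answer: 202500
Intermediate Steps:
A = -3 (A = (-2 - 4)/2 = (½)*(-6) = -3)
Z(v) = 0 (Z(v) = 7*((v - v)/(v + v)) = 7*(0/((2*v))) = 7*(0*(1/(2*v))) = 7*0 = 0)
(450 + Z(A*((5*1)*3)))² = (450 + 0)² = 450² = 202500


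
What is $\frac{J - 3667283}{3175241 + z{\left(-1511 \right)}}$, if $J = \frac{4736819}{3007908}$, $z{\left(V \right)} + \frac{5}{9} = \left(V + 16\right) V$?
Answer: $- \frac{11030845137145}{16345529871828} \approx -0.67485$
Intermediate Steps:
$z{\left(V \right)} = - \frac{5}{9} + V \left(16 + V\right)$ ($z{\left(V \right)} = - \frac{5}{9} + \left(V + 16\right) V = - \frac{5}{9} + \left(16 + V\right) V = - \frac{5}{9} + V \left(16 + V\right)$)
$J = \frac{4736819}{3007908}$ ($J = 4736819 \cdot \frac{1}{3007908} = \frac{4736819}{3007908} \approx 1.5748$)
$\frac{J - 3667283}{3175241 + z{\left(-1511 \right)}} = \frac{\frac{4736819}{3007908} - 3667283}{3175241 + \left(- \frac{5}{9} + \left(-1511\right)^{2} + 16 \left(-1511\right)\right)} = - \frac{11030845137145}{3007908 \left(3175241 - - \frac{20330500}{9}\right)} = - \frac{11030845137145}{3007908 \left(3175241 + \frac{20330500}{9}\right)} = - \frac{11030845137145}{3007908 \cdot \frac{48907669}{9}} = \left(- \frac{11030845137145}{3007908}\right) \frac{9}{48907669} = - \frac{11030845137145}{16345529871828}$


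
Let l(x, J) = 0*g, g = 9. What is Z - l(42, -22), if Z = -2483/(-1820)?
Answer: 191/140 ≈ 1.3643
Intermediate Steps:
l(x, J) = 0 (l(x, J) = 0*9 = 0)
Z = 191/140 (Z = -2483*(-1/1820) = 191/140 ≈ 1.3643)
Z - l(42, -22) = 191/140 - 1*0 = 191/140 + 0 = 191/140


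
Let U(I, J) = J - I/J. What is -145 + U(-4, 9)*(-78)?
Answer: -2645/3 ≈ -881.67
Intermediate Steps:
U(I, J) = J - I/J
-145 + U(-4, 9)*(-78) = -145 + (9 - 1*(-4)/9)*(-78) = -145 + (9 - 1*(-4)*⅑)*(-78) = -145 + (9 + 4/9)*(-78) = -145 + (85/9)*(-78) = -145 - 2210/3 = -2645/3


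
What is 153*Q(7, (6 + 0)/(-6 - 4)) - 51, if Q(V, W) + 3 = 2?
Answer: -204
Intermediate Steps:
Q(V, W) = -1 (Q(V, W) = -3 + 2 = -1)
153*Q(7, (6 + 0)/(-6 - 4)) - 51 = 153*(-1) - 51 = -153 - 51 = -204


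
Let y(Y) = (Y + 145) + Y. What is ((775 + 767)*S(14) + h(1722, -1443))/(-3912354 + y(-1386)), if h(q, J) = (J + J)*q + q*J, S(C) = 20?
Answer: 7423698/3914981 ≈ 1.8962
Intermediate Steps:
h(q, J) = 3*J*q (h(q, J) = (2*J)*q + J*q = 2*J*q + J*q = 3*J*q)
y(Y) = 145 + 2*Y (y(Y) = (145 + Y) + Y = 145 + 2*Y)
((775 + 767)*S(14) + h(1722, -1443))/(-3912354 + y(-1386)) = ((775 + 767)*20 + 3*(-1443)*1722)/(-3912354 + (145 + 2*(-1386))) = (1542*20 - 7454538)/(-3912354 + (145 - 2772)) = (30840 - 7454538)/(-3912354 - 2627) = -7423698/(-3914981) = -7423698*(-1/3914981) = 7423698/3914981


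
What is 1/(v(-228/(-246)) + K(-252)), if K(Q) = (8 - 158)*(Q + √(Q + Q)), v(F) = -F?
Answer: 31770121/1210412398322 + 378225*I*√14/605206199161 ≈ 2.6247e-5 + 2.3384e-6*I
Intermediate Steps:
K(Q) = -150*Q - 150*√2*√Q (K(Q) = -150*(Q + √(2*Q)) = -150*(Q + √2*√Q) = -150*Q - 150*√2*√Q)
1/(v(-228/(-246)) + K(-252)) = 1/(-(-228)/(-246) + (-150*(-252) - 150*√2*√(-252))) = 1/(-(-228)*(-1)/246 + (37800 - 150*√2*6*I*√7)) = 1/(-1*38/41 + (37800 - 900*I*√14)) = 1/(-38/41 + (37800 - 900*I*√14)) = 1/(1549762/41 - 900*I*√14)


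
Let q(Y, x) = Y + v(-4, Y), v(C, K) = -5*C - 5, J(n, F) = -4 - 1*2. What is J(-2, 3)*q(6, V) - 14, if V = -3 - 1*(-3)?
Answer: -140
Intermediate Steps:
J(n, F) = -6 (J(n, F) = -4 - 2 = -6)
V = 0 (V = -3 + 3 = 0)
v(C, K) = -5 - 5*C
q(Y, x) = 15 + Y (q(Y, x) = Y + (-5 - 5*(-4)) = Y + (-5 + 20) = Y + 15 = 15 + Y)
J(-2, 3)*q(6, V) - 14 = -6*(15 + 6) - 14 = -6*21 - 14 = -126 - 14 = -140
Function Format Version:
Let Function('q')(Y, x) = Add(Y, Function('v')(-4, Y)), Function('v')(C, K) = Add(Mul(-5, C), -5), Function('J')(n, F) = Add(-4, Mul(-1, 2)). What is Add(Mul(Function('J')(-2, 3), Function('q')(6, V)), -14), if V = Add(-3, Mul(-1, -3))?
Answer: -140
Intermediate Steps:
Function('J')(n, F) = -6 (Function('J')(n, F) = Add(-4, -2) = -6)
V = 0 (V = Add(-3, 3) = 0)
Function('v')(C, K) = Add(-5, Mul(-5, C))
Function('q')(Y, x) = Add(15, Y) (Function('q')(Y, x) = Add(Y, Add(-5, Mul(-5, -4))) = Add(Y, Add(-5, 20)) = Add(Y, 15) = Add(15, Y))
Add(Mul(Function('J')(-2, 3), Function('q')(6, V)), -14) = Add(Mul(-6, Add(15, 6)), -14) = Add(Mul(-6, 21), -14) = Add(-126, -14) = -140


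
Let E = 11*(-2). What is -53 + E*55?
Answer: -1263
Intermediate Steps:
E = -22
-53 + E*55 = -53 - 22*55 = -53 - 1210 = -1263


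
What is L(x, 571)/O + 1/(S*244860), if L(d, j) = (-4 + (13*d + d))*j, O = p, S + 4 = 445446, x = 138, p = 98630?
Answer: 1715355370232417/153680937721080 ≈ 11.162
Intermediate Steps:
S = 445442 (S = -4 + 445446 = 445442)
O = 98630
L(d, j) = j*(-4 + 14*d) (L(d, j) = (-4 + 14*d)*j = j*(-4 + 14*d))
L(x, 571)/O + 1/(S*244860) = (2*571*(-2 + 7*138))/98630 + 1/(445442*244860) = (2*571*(-2 + 966))*(1/98630) + (1/445442)*(1/244860) = (2*571*964)*(1/98630) + 1/109070928120 = 1100888*(1/98630) + 1/109070928120 = 550444/49315 + 1/109070928120 = 1715355370232417/153680937721080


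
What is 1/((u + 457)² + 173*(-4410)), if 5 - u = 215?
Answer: -1/701921 ≈ -1.4247e-6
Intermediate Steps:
u = -210 (u = 5 - 1*215 = 5 - 215 = -210)
1/((u + 457)² + 173*(-4410)) = 1/((-210 + 457)² + 173*(-4410)) = 1/(247² - 762930) = 1/(61009 - 762930) = 1/(-701921) = -1/701921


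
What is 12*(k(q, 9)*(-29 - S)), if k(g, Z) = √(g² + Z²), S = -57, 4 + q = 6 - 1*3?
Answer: 336*√82 ≈ 3042.6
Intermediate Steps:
q = -1 (q = -4 + (6 - 1*3) = -4 + (6 - 3) = -4 + 3 = -1)
k(g, Z) = √(Z² + g²)
12*(k(q, 9)*(-29 - S)) = 12*(√(9² + (-1)²)*(-29 - 1*(-57))) = 12*(√(81 + 1)*(-29 + 57)) = 12*(√82*28) = 12*(28*√82) = 336*√82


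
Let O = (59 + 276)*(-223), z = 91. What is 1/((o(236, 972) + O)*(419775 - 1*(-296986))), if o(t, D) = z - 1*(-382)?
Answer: -1/53206602552 ≈ -1.8795e-11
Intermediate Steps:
O = -74705 (O = 335*(-223) = -74705)
o(t, D) = 473 (o(t, D) = 91 - 1*(-382) = 91 + 382 = 473)
1/((o(236, 972) + O)*(419775 - 1*(-296986))) = 1/((473 - 74705)*(419775 - 1*(-296986))) = 1/((-74232)*(419775 + 296986)) = -1/74232/716761 = -1/74232*1/716761 = -1/53206602552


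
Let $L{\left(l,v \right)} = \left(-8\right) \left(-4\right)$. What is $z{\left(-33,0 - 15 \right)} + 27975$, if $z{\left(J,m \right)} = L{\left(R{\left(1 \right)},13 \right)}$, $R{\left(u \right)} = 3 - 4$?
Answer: $28007$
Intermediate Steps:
$R{\left(u \right)} = -1$
$L{\left(l,v \right)} = 32$
$z{\left(J,m \right)} = 32$
$z{\left(-33,0 - 15 \right)} + 27975 = 32 + 27975 = 28007$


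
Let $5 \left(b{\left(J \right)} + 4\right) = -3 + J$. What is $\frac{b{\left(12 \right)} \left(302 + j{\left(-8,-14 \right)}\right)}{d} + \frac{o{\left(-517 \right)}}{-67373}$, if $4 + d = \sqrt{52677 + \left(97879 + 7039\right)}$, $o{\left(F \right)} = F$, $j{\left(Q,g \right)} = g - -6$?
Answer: $- \frac{464195413}{53082849835} - \frac{3234 \sqrt{157595}}{787895} \approx -1.6382$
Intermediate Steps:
$j{\left(Q,g \right)} = 6 + g$ ($j{\left(Q,g \right)} = g + 6 = 6 + g$)
$b{\left(J \right)} = - \frac{23}{5} + \frac{J}{5}$ ($b{\left(J \right)} = -4 + \frac{-3 + J}{5} = -4 + \left(- \frac{3}{5} + \frac{J}{5}\right) = - \frac{23}{5} + \frac{J}{5}$)
$d = -4 + \sqrt{157595}$ ($d = -4 + \sqrt{52677 + \left(97879 + 7039\right)} = -4 + \sqrt{52677 + 104918} = -4 + \sqrt{157595} \approx 392.98$)
$\frac{b{\left(12 \right)} \left(302 + j{\left(-8,-14 \right)}\right)}{d} + \frac{o{\left(-517 \right)}}{-67373} = \frac{\left(- \frac{23}{5} + \frac{1}{5} \cdot 12\right) \left(302 + \left(6 - 14\right)\right)}{-4 + \sqrt{157595}} - \frac{517}{-67373} = \frac{\left(- \frac{23}{5} + \frac{12}{5}\right) \left(302 - 8\right)}{-4 + \sqrt{157595}} - - \frac{517}{67373} = \frac{\left(- \frac{11}{5}\right) 294}{-4 + \sqrt{157595}} + \frac{517}{67373} = - \frac{3234}{5 \left(-4 + \sqrt{157595}\right)} + \frac{517}{67373} = \frac{517}{67373} - \frac{3234}{5 \left(-4 + \sqrt{157595}\right)}$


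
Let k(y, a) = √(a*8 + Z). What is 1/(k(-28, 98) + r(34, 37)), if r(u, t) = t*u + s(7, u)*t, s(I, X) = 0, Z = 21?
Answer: 1258/1581759 - √805/1581759 ≈ 0.00077738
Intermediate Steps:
k(y, a) = √(21 + 8*a) (k(y, a) = √(a*8 + 21) = √(8*a + 21) = √(21 + 8*a))
r(u, t) = t*u (r(u, t) = t*u + 0*t = t*u + 0 = t*u)
1/(k(-28, 98) + r(34, 37)) = 1/(√(21 + 8*98) + 37*34) = 1/(√(21 + 784) + 1258) = 1/(√805 + 1258) = 1/(1258 + √805)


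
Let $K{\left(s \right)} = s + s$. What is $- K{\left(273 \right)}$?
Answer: $-546$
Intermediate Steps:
$K{\left(s \right)} = 2 s$
$- K{\left(273 \right)} = - 2 \cdot 273 = \left(-1\right) 546 = -546$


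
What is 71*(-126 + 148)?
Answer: 1562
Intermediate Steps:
71*(-126 + 148) = 71*22 = 1562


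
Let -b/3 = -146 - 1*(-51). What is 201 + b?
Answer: 486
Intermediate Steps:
b = 285 (b = -3*(-146 - 1*(-51)) = -3*(-146 + 51) = -3*(-95) = 285)
201 + b = 201 + 285 = 486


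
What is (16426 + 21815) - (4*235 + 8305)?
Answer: 28996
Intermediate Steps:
(16426 + 21815) - (4*235 + 8305) = 38241 - (940 + 8305) = 38241 - 1*9245 = 38241 - 9245 = 28996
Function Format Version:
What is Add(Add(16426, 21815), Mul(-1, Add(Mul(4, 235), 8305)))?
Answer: 28996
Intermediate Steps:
Add(Add(16426, 21815), Mul(-1, Add(Mul(4, 235), 8305))) = Add(38241, Mul(-1, Add(940, 8305))) = Add(38241, Mul(-1, 9245)) = Add(38241, -9245) = 28996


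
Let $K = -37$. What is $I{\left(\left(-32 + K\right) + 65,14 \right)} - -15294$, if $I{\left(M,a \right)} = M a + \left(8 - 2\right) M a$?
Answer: $14902$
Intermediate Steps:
$I{\left(M,a \right)} = 7 M a$ ($I{\left(M,a \right)} = M a + 6 M a = 7 M a$)
$I{\left(\left(-32 + K\right) + 65,14 \right)} - -15294 = 7 \left(\left(-32 - 37\right) + 65\right) 14 - -15294 = 7 \left(-69 + 65\right) 14 + 15294 = 7 \left(-4\right) 14 + 15294 = -392 + 15294 = 14902$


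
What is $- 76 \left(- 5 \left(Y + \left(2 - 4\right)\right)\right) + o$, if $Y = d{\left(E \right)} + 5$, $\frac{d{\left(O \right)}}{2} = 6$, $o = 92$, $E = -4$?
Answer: $5792$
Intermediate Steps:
$d{\left(O \right)} = 12$ ($d{\left(O \right)} = 2 \cdot 6 = 12$)
$Y = 17$ ($Y = 12 + 5 = 17$)
$- 76 \left(- 5 \left(Y + \left(2 - 4\right)\right)\right) + o = - 76 \left(- 5 \left(17 + \left(2 - 4\right)\right)\right) + 92 = - 76 \left(- 5 \left(17 - 2\right)\right) + 92 = - 76 \left(\left(-5\right) 15\right) + 92 = \left(-76\right) \left(-75\right) + 92 = 5700 + 92 = 5792$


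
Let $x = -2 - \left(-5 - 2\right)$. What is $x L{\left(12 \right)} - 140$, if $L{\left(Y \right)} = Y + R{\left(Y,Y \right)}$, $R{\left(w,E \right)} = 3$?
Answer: $-65$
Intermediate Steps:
$L{\left(Y \right)} = 3 + Y$ ($L{\left(Y \right)} = Y + 3 = 3 + Y$)
$x = 5$ ($x = -2 - -7 = -2 + 7 = 5$)
$x L{\left(12 \right)} - 140 = 5 \left(3 + 12\right) - 140 = 5 \cdot 15 - 140 = 75 - 140 = -65$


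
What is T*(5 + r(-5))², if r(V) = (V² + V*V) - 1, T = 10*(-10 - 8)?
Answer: -524880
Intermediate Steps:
T = -180 (T = 10*(-18) = -180)
r(V) = -1 + 2*V² (r(V) = (V² + V²) - 1 = 2*V² - 1 = -1 + 2*V²)
T*(5 + r(-5))² = -180*(5 + (-1 + 2*(-5)²))² = -180*(5 + (-1 + 2*25))² = -180*(5 + (-1 + 50))² = -180*(5 + 49)² = -180*54² = -180*2916 = -524880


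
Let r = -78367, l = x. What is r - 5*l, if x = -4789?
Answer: -54422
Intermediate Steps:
l = -4789
r - 5*l = -78367 - 5*(-4789) = -78367 - 1*(-23945) = -78367 + 23945 = -54422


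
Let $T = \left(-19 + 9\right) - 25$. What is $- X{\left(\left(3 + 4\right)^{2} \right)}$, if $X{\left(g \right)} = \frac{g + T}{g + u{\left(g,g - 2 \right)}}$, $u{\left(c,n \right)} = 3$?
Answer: $- \frac{7}{26} \approx -0.26923$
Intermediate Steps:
$T = -35$ ($T = -10 - 25 = -35$)
$X{\left(g \right)} = \frac{-35 + g}{3 + g}$ ($X{\left(g \right)} = \frac{g - 35}{g + 3} = \frac{-35 + g}{3 + g}$)
$- X{\left(\left(3 + 4\right)^{2} \right)} = - \frac{-35 + \left(3 + 4\right)^{2}}{3 + \left(3 + 4\right)^{2}} = - \frac{-35 + 7^{2}}{3 + 7^{2}} = - \frac{-35 + 49}{3 + 49} = - \frac{14}{52} = \left(-1\right) \frac{7}{26} = - \frac{7}{26}$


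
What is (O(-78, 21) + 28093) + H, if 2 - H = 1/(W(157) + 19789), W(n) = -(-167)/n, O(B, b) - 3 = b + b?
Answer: 87432105443/3107040 ≈ 28140.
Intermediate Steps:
O(B, b) = 3 + 2*b (O(B, b) = 3 + (b + b) = 3 + 2*b)
W(n) = 167/n
H = 6213923/3107040 (H = 2 - 1/(167/157 + 19789) = 2 - 1/3107040/157 = 2 - 1*157/3107040 = 2 - 157/3107040 = 6213923/3107040 ≈ 2.0000)
(O(-78, 21) + 28093) + H = ((3 + 2*21) + 28093) + 6213923/3107040 = ((3 + 42) + 28093) + 6213923/3107040 = (45 + 28093) + 6213923/3107040 = 28138 + 6213923/3107040 = 87432105443/3107040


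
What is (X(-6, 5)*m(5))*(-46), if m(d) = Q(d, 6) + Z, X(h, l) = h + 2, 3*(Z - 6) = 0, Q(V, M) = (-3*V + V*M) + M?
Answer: 4968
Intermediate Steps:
Q(V, M) = M - 3*V + M*V (Q(V, M) = (-3*V + M*V) + M = M - 3*V + M*V)
Z = 6 (Z = 6 + (⅓)*0 = 6 + 0 = 6)
X(h, l) = 2 + h
m(d) = 12 + 3*d (m(d) = (6 - 3*d + 6*d) + 6 = (6 + 3*d) + 6 = 12 + 3*d)
(X(-6, 5)*m(5))*(-46) = ((2 - 6)*(12 + 3*5))*(-46) = -4*(12 + 15)*(-46) = -4*27*(-46) = -108*(-46) = 4968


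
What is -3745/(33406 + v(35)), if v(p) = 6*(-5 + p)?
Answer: -535/4798 ≈ -0.11150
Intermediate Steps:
v(p) = -30 + 6*p
-3745/(33406 + v(35)) = -3745/(33406 + (-30 + 6*35)) = -3745/(33406 + (-30 + 210)) = -3745/(33406 + 180) = -3745/33586 = -3745*1/33586 = -535/4798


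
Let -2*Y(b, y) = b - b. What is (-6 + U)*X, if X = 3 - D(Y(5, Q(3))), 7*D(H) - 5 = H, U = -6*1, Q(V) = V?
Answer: -192/7 ≈ -27.429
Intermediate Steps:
U = -6
Y(b, y) = 0 (Y(b, y) = -(b - b)/2 = -½*0 = 0)
D(H) = 5/7 + H/7
X = 16/7 (X = 3 - (5/7 + (⅐)*0) = 3 - (5/7 + 0) = 3 - 1*5/7 = 3 - 5/7 = 16/7 ≈ 2.2857)
(-6 + U)*X = (-6 - 6)*(16/7) = -12*16/7 = -192/7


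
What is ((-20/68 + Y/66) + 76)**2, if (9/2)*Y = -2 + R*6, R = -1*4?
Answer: 145768949209/25492401 ≈ 5718.1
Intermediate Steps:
R = -4
Y = -52/9 (Y = 2*(-2 - 4*6)/9 = 2*(-2 - 24)/9 = (2/9)*(-26) = -52/9 ≈ -5.7778)
((-20/68 + Y/66) + 76)**2 = ((-20/68 - 52/9/66) + 76)**2 = ((-20*1/68 - 52/9*1/66) + 76)**2 = ((-5/17 - 26/297) + 76)**2 = (-1927/5049 + 76)**2 = (381797/5049)**2 = 145768949209/25492401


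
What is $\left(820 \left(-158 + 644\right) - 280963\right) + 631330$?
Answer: $748887$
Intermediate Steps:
$\left(820 \left(-158 + 644\right) - 280963\right) + 631330 = \left(820 \cdot 486 + \left(-1296322 + 1015359\right)\right) + 631330 = \left(398520 - 280963\right) + 631330 = 117557 + 631330 = 748887$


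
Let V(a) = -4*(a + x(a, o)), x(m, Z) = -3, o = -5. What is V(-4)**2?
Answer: 784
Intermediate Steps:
V(a) = 12 - 4*a (V(a) = -4*(a - 3) = -4*(-3 + a) = 12 - 4*a)
V(-4)**2 = (12 - 4*(-4))**2 = (12 + 16)**2 = 28**2 = 784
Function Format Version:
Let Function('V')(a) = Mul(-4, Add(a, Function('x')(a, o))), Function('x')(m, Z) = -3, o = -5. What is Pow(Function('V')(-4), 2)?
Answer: 784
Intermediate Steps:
Function('V')(a) = Add(12, Mul(-4, a)) (Function('V')(a) = Mul(-4, Add(a, -3)) = Mul(-4, Add(-3, a)) = Add(12, Mul(-4, a)))
Pow(Function('V')(-4), 2) = Pow(Add(12, Mul(-4, -4)), 2) = Pow(Add(12, 16), 2) = Pow(28, 2) = 784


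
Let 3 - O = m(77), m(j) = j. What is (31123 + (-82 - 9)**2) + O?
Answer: 39330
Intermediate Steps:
O = -74 (O = 3 - 1*77 = 3 - 77 = -74)
(31123 + (-82 - 9)**2) + O = (31123 + (-82 - 9)**2) - 74 = (31123 + (-91)**2) - 74 = (31123 + 8281) - 74 = 39404 - 74 = 39330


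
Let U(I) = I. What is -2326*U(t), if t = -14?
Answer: 32564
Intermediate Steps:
-2326*U(t) = -2326*(-14) = 32564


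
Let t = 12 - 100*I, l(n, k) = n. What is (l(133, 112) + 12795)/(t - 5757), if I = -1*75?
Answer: 12928/1755 ≈ 7.3664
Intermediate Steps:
I = -75
t = 7512 (t = 12 - 100*(-75) = 12 + 7500 = 7512)
(l(133, 112) + 12795)/(t - 5757) = (133 + 12795)/(7512 - 5757) = 12928/1755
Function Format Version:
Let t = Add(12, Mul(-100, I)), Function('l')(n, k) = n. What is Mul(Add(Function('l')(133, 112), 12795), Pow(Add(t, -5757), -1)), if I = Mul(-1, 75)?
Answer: Rational(12928, 1755) ≈ 7.3664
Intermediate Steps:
I = -75
t = 7512 (t = Add(12, Mul(-100, -75)) = Add(12, 7500) = 7512)
Mul(Add(Function('l')(133, 112), 12795), Pow(Add(t, -5757), -1)) = Mul(Add(133, 12795), Pow(Add(7512, -5757), -1)) = Mul(12928, Pow(1755, -1)) = Mul(12928, Rational(1, 1755)) = Rational(12928, 1755)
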